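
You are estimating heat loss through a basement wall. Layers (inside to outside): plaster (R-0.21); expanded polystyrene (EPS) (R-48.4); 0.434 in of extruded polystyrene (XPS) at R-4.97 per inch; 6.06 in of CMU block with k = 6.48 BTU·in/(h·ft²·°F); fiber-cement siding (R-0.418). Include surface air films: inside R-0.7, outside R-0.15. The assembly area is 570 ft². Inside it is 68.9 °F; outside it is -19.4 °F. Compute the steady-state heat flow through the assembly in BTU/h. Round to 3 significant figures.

950 BTU/h

0.434 × 4.97 = 2.157
6.06/6.48 = 0.9352
R_total = 0.7 + 0.21 + 48.4 + 2.157 + 0.9352 + 0.418 + 0.15 = 52.97 ft²·°F·h/BTU
Q = A·ΔT/R = 570 × (68.9 − (-19.4)) / 52.97 = 950.2 BTU/h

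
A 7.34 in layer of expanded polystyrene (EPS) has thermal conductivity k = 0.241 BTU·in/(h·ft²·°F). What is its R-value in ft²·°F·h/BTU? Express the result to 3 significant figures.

30.5 ft²·°F·h/BTU

R = L/k = 7.34/0.241 = 30.46 ft²·°F·h/BTU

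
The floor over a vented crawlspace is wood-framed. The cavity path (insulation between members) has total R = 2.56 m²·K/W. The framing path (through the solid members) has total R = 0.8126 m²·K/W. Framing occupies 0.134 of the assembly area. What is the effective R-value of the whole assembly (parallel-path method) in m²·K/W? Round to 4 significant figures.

1.987 m²·K/W

U_eff = 0.866/2.56 + 0.134/0.8126 = 0.33828 + 0.1649 = 0.50318
R_eff = 1/U_eff = 1.9873 m²·K/W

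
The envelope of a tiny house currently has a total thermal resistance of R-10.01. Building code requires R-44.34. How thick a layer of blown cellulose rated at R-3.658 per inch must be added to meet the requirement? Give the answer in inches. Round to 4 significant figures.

9.385 in

ΔR = 44.34 − 10.01 = 34.33 ft²·°F·h/BTU
L = ΔR / (R/in) = 34.33/3.658 = 9.3849 in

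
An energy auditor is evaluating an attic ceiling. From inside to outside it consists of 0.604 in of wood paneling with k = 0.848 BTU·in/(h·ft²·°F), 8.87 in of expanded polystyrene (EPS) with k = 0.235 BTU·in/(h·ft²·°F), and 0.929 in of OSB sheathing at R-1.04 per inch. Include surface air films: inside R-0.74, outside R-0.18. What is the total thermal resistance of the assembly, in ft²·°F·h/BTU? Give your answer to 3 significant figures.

0.604/0.848 = 0.7123
8.87/0.235 = 37.74
0.929 × 1.04 = 0.9662
R_total = 0.74 + 0.7123 + 37.74 + 0.9662 + 0.18 = 40.34 ft²·°F·h/BTU

40.3 ft²·°F·h/BTU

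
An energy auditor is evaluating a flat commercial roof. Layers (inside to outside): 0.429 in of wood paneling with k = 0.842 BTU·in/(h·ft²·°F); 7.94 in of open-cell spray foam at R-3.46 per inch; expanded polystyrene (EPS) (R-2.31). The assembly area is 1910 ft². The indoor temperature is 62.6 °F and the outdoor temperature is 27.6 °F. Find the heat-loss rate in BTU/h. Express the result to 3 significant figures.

0.429/0.842 = 0.5095
7.94 × 3.46 = 27.47
R_total = 0.5095 + 27.47 + 2.31 = 30.29 ft²·°F·h/BTU
Q = A·ΔT/R = 1910 × (62.6 − 27.6) / 30.29 = 2207 BTU/h

2210 BTU/h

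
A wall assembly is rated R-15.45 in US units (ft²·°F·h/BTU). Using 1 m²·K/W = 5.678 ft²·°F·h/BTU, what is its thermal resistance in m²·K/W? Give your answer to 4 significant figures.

R_SI = 15.45/5.678 = 2.721

2.721 m²·K/W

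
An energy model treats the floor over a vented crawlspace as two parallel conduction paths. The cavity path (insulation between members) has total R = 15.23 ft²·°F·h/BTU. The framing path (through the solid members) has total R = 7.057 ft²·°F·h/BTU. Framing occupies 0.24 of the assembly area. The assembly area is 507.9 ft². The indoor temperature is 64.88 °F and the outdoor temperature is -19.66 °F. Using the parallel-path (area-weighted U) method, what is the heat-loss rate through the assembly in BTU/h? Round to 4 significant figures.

U_eff = 0.76/15.23 + 0.24/7.057 = 0.049902 + 0.034009 = 0.08391
R_eff = 1/U_eff = 11.917 ft²·°F·h/BTU
Q = 507.9 × (64.88 − (-19.66)) / 11.917 = 3602.9 BTU/h

3603 BTU/h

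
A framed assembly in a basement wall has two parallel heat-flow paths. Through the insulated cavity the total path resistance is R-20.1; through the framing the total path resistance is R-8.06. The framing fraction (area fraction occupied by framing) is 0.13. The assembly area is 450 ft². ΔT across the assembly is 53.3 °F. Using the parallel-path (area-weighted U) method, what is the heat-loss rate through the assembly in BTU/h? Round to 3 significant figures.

1430 BTU/h

U_eff = 0.87/20.1 + 0.13/8.06 = 0.04328 + 0.01613 = 0.05941
R_eff = 1/U_eff = 16.83 ft²·°F·h/BTU
Q = 450 × 53.3 / 16.83 = 1425 BTU/h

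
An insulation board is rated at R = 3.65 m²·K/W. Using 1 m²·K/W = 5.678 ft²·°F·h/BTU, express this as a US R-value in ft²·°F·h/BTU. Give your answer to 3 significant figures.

R_US = 3.65 × 5.678 = 20.72

20.7 ft²·°F·h/BTU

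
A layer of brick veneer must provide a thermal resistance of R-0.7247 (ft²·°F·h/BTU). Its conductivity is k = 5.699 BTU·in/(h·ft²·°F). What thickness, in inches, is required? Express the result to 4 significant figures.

L = R × k = 0.7247 × 5.699 = 4.1301 in

4.130 in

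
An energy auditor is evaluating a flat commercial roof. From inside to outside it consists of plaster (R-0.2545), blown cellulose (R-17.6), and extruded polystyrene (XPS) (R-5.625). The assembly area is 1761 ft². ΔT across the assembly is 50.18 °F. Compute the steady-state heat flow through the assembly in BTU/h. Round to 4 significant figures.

3764 BTU/h

R_total = 0.2545 + 17.6 + 5.625 = 23.48 ft²·°F·h/BTU
Q = A·ΔT/R = 1761 × 50.18 / 23.48 = 3763.6 BTU/h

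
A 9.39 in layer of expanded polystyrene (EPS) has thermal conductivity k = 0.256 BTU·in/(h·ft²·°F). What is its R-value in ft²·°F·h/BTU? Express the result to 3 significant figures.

R = L/k = 9.39/0.256 = 36.68 ft²·°F·h/BTU

36.7 ft²·°F·h/BTU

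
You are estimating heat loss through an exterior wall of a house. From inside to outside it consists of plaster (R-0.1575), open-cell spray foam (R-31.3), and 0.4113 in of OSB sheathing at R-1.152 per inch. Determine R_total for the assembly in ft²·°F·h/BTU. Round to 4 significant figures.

31.93 ft²·°F·h/BTU

0.4113 × 1.152 = 0.47382
R_total = 0.1575 + 31.3 + 0.47382 = 31.931 ft²·°F·h/BTU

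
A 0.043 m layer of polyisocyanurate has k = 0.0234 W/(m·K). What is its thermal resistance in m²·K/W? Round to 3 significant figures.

R = L/k = 0.043/0.0234 = 1.838 m²·K/W

1.84 m²·K/W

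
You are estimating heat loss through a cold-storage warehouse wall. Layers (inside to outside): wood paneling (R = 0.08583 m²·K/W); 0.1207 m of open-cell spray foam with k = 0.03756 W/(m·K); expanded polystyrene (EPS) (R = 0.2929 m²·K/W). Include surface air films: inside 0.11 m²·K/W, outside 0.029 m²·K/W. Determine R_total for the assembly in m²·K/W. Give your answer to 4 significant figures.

3.731 m²·K/W

0.1207/0.03756 = 3.2135
R_total = 0.11 + 0.08583 + 3.2135 + 0.2929 + 0.029 = 3.7313 m²·K/W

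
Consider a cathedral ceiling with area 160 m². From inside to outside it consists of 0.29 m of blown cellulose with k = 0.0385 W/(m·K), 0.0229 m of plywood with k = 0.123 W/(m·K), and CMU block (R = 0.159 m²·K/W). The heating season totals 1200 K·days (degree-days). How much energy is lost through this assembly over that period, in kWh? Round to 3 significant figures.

0.29/0.0385 = 7.532
0.0229/0.123 = 0.1862
R_total = 7.532 + 0.1862 + 0.159 = 7.878 m²·K/W
E = A × HDD × 24 / R / 1000 = 160 × 1200 × 24 / 7.878 / 1000 = 584.9 kWh

585 kWh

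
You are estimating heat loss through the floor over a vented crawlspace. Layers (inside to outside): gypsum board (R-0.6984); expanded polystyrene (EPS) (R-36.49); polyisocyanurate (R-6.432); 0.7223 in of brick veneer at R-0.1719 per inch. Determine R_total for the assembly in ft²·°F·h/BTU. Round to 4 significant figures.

43.74 ft²·°F·h/BTU

0.7223 × 0.1719 = 0.12416
R_total = 0.6984 + 36.49 + 6.432 + 0.12416 = 43.745 ft²·°F·h/BTU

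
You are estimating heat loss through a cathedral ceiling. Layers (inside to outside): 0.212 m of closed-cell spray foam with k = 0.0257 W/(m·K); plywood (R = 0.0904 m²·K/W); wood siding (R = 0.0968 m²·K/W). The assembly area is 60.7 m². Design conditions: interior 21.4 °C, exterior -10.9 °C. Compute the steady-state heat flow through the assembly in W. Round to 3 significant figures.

0.212/0.0257 = 8.249
R_total = 8.249 + 0.0904 + 0.0968 = 8.436 m²·K/W
Q = A·ΔT/R = 60.7 × (21.4 − (-10.9)) / 8.436 = 232.4 W

232 W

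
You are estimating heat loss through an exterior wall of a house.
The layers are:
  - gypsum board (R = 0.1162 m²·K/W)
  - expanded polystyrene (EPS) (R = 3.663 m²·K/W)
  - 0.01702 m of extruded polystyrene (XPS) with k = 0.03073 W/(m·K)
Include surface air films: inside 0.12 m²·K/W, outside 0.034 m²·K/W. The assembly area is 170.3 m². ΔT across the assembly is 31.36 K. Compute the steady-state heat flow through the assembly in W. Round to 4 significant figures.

1190 W

0.01702/0.03073 = 0.55386
R_total = 0.12 + 0.1162 + 3.663 + 0.55386 + 0.034 = 4.4871 m²·K/W
Q = A·ΔT/R = 170.3 × 31.36 / 4.4871 = 1190.2 W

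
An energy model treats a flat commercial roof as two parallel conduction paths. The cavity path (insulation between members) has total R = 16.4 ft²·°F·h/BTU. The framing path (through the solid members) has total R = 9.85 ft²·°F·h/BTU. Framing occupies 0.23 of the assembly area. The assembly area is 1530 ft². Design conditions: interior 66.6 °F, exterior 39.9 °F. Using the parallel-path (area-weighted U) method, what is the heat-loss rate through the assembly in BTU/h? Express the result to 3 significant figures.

U_eff = 0.77/16.4 + 0.23/9.85 = 0.04695 + 0.02335 = 0.0703
R_eff = 1/U_eff = 14.22 ft²·°F·h/BTU
Q = 1530 × (66.6 − 39.9) / 14.22 = 2872 BTU/h

2870 BTU/h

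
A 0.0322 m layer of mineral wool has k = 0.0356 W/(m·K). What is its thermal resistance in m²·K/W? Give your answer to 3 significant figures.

R = L/k = 0.0322/0.0356 = 0.9045 m²·K/W

0.904 m²·K/W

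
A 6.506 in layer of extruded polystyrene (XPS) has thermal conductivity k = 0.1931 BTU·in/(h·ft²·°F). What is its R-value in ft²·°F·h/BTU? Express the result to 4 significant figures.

R = L/k = 6.506/0.1931 = 33.692 ft²·°F·h/BTU

33.69 ft²·°F·h/BTU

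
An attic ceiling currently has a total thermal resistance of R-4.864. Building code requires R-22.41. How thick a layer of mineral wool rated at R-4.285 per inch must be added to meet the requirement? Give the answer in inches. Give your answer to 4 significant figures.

4.095 in

ΔR = 22.41 − 4.864 = 17.546 ft²·°F·h/BTU
L = ΔR / (R/in) = 17.546/4.285 = 4.0947 in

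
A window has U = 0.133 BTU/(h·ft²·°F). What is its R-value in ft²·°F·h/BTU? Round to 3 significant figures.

R = 1/U = 1/0.133 = 7.519

7.52 ft²·°F·h/BTU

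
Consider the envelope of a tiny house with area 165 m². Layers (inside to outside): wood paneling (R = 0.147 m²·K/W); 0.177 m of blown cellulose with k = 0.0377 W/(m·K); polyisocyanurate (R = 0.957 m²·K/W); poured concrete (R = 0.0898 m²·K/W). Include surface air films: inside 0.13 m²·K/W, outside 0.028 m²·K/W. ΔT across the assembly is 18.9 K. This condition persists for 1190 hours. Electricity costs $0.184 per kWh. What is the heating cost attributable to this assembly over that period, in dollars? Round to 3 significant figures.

113 dollars

0.177/0.0377 = 4.695
R_total = 0.13 + 0.147 + 4.695 + 0.957 + 0.0898 + 0.028 = 6.047 m²·K/W
Q = 165 × 18.9 / 6.047 = 515.7 W
E = 515.7 W × 1190 h / 1000 = 613.7 kWh
Cost = 613.7 × 0.184 = $112.9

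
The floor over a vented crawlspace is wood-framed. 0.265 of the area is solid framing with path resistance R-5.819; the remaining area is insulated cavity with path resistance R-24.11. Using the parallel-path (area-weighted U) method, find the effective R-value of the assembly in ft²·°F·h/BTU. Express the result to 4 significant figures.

U_eff = 0.735/24.11 + 0.265/5.819 = 0.030485 + 0.04554 = 0.076026
R_eff = 1/U_eff = 13.153 ft²·°F·h/BTU

13.15 ft²·°F·h/BTU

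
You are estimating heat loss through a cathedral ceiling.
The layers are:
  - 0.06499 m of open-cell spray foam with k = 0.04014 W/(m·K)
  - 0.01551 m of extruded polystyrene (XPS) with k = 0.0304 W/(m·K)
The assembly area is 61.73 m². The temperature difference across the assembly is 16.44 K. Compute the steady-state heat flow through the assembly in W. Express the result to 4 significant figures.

476.6 W

0.06499/0.04014 = 1.6191
0.01551/0.0304 = 0.5102
R_total = 1.6191 + 0.5102 = 2.1293 m²·K/W
Q = A·ΔT/R = 61.73 × 16.44 / 2.1293 = 476.61 W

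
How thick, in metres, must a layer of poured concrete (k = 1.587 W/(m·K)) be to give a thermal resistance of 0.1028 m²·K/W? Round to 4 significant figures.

L = R·k = 0.1028 × 1.587 = 0.16314 m

0.1631 m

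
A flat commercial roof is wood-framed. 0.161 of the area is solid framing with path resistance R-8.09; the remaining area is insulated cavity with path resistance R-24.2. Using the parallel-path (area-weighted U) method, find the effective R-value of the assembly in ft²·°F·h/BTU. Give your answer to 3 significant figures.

U_eff = 0.839/24.2 + 0.161/8.09 = 0.03467 + 0.0199 = 0.05457
R_eff = 1/U_eff = 18.32 ft²·°F·h/BTU

18.3 ft²·°F·h/BTU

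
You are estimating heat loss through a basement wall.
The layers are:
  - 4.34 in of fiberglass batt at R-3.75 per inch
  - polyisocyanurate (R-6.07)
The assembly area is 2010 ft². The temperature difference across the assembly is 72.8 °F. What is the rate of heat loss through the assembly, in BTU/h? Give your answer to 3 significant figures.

4.34 × 3.75 = 16.27
R_total = 16.27 + 6.07 = 22.34 ft²·°F·h/BTU
Q = A·ΔT/R = 2010 × 72.8 / 22.34 = 6549 BTU/h

6550 BTU/h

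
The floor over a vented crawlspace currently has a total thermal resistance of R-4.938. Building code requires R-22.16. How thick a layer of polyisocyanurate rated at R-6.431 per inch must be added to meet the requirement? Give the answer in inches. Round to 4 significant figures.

ΔR = 22.16 − 4.938 = 17.222 ft²·°F·h/BTU
L = ΔR / (R/in) = 17.222/6.431 = 2.678 in

2.678 in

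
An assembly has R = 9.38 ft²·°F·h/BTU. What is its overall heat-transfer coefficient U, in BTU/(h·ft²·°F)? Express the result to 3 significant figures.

0.107 BTU/(h·ft²·°F)

U = 1/R = 1/9.38 = 0.1066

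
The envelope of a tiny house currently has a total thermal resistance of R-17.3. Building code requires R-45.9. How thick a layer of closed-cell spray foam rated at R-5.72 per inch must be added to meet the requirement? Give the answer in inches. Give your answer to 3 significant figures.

ΔR = 45.9 − 17.3 = 28.6 ft²·°F·h/BTU
L = ΔR / (R/in) = 28.6/5.72 = 5 in

5.00 in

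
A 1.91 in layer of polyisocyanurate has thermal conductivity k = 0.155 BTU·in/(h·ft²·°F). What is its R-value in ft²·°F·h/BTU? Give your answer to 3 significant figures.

12.3 ft²·°F·h/BTU

R = L/k = 1.91/0.155 = 12.32 ft²·°F·h/BTU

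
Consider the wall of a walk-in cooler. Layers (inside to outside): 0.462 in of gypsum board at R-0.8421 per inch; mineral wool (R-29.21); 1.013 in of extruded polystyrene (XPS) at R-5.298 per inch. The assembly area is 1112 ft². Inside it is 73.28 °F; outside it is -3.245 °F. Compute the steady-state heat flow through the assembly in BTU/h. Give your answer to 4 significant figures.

0.462 × 0.8421 = 0.38905
1.013 × 5.298 = 5.3669
R_total = 0.38905 + 29.21 + 5.3669 = 34.966 ft²·°F·h/BTU
Q = A·ΔT/R = 1112 × (73.28 − (-3.245)) / 34.966 = 2433.7 BTU/h

2434 BTU/h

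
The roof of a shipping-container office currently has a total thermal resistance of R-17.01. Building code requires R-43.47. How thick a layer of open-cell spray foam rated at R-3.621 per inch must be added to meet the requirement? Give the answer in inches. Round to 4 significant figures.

ΔR = 43.47 − 17.01 = 26.46 ft²·°F·h/BTU
L = ΔR / (R/in) = 26.46/3.621 = 7.3074 in

7.307 in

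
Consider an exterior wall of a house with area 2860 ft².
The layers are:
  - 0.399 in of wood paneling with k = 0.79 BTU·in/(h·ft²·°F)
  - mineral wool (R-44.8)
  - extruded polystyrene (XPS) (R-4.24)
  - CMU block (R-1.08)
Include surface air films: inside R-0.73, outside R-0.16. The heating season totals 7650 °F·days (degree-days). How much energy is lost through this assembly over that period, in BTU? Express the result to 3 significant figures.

10200000 BTU

0.399/0.79 = 0.5051
R_total = 0.73 + 0.5051 + 44.8 + 4.24 + 1.08 + 0.16 = 51.52 ft²·°F·h/BTU
E = A × HDD × 24 / R = 2860 × 7650 × 24 / 51.52 = 10190000 BTU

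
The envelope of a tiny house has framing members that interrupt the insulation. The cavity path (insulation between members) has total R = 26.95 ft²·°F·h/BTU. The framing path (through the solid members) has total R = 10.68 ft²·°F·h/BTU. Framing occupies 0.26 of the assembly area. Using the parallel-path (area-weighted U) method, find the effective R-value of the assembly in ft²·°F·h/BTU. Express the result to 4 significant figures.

19.30 ft²·°F·h/BTU

U_eff = 0.74/26.95 + 0.26/10.68 = 0.027458 + 0.024345 = 0.051803
R_eff = 1/U_eff = 19.304 ft²·°F·h/BTU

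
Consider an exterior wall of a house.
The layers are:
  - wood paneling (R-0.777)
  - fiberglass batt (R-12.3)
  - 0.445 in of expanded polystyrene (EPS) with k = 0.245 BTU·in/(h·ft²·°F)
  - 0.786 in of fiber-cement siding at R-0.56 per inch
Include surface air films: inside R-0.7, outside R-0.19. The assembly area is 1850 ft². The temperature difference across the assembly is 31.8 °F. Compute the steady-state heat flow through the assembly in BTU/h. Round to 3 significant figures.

3630 BTU/h

0.445/0.245 = 1.816
0.786 × 0.56 = 0.4402
R_total = 0.7 + 0.777 + 12.3 + 1.816 + 0.4402 + 0.19 = 16.22 ft²·°F·h/BTU
Q = A·ΔT/R = 1850 × 31.8 / 16.22 = 3626 BTU/h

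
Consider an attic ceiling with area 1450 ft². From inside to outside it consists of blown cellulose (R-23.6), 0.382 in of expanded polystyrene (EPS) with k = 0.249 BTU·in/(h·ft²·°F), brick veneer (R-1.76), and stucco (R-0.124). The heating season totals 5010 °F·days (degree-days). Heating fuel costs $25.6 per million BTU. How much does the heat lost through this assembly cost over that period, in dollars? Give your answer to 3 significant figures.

165 dollars

0.382/0.249 = 1.534
R_total = 23.6 + 1.534 + 1.76 + 0.124 = 27.02 ft²·°F·h/BTU
E = A × HDD × 24 / R = 1450 × 5010 × 24 / 27.02 = 6453000 BTU
Cost = 6453000/10⁶ × 25.6 = $165.2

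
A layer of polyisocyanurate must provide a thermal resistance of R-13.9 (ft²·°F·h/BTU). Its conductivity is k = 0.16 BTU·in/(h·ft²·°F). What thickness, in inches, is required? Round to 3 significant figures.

L = R × k = 13.9 × 0.16 = 2.224 in

2.22 in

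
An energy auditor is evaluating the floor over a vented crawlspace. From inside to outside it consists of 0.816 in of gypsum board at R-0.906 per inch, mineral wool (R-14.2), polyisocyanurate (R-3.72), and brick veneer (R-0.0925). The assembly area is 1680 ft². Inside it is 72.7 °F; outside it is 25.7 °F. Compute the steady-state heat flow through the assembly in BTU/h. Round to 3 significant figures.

4210 BTU/h

0.816 × 0.906 = 0.7393
R_total = 0.7393 + 14.2 + 3.72 + 0.0925 = 18.75 ft²·°F·h/BTU
Q = A·ΔT/R = 1680 × (72.7 − 25.7) / 18.75 = 4211 BTU/h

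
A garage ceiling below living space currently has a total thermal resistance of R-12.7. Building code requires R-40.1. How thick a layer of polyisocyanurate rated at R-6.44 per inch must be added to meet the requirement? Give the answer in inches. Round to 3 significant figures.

4.25 in

ΔR = 40.1 − 12.7 = 27.4 ft²·°F·h/BTU
L = ΔR / (R/in) = 27.4/6.44 = 4.255 in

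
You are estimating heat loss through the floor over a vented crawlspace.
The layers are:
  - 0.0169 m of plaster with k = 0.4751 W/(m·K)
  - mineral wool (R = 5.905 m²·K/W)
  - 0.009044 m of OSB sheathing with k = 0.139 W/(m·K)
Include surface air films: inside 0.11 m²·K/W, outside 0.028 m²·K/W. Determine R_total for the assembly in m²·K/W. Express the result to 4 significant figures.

0.0169/0.4751 = 0.035571
0.009044/0.139 = 0.065065
R_total = 0.11 + 0.035571 + 5.905 + 0.065065 + 0.028 = 6.1436 m²·K/W

6.144 m²·K/W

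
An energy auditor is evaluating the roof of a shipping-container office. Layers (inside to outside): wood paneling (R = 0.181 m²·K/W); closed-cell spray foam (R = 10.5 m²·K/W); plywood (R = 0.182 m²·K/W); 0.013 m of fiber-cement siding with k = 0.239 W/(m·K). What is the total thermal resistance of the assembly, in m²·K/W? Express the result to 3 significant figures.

10.9 m²·K/W

0.013/0.239 = 0.05439
R_total = 0.181 + 10.5 + 0.182 + 0.05439 = 10.92 m²·K/W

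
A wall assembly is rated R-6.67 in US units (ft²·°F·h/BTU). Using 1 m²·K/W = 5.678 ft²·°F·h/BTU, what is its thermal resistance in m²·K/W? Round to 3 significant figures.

R_SI = 6.67/5.678 = 1.175

1.17 m²·K/W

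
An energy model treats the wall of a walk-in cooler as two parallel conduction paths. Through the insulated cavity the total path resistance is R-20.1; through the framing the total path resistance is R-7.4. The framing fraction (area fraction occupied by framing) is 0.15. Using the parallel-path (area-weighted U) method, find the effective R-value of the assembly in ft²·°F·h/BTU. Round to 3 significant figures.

U_eff = 0.85/20.1 + 0.15/7.4 = 0.04229 + 0.02027 = 0.06256
R_eff = 1/U_eff = 15.98 ft²·°F·h/BTU

16.0 ft²·°F·h/BTU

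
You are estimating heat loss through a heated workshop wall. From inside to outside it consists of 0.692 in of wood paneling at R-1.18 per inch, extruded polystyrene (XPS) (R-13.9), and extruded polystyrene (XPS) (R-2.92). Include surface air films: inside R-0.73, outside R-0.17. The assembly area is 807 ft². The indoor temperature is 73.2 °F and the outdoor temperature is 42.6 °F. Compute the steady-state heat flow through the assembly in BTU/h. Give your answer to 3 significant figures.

1330 BTU/h

0.692 × 1.18 = 0.8166
R_total = 0.73 + 0.8166 + 13.9 + 2.92 + 0.17 = 18.54 ft²·°F·h/BTU
Q = A·ΔT/R = 807 × (73.2 − 42.6) / 18.54 = 1332 BTU/h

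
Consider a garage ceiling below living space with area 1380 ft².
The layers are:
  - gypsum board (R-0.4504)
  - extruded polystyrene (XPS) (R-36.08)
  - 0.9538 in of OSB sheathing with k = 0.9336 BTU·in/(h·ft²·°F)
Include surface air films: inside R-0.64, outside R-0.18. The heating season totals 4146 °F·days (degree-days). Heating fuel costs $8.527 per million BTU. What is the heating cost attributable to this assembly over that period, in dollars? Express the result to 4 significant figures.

0.9538/0.9336 = 1.0216
R_total = 0.64 + 0.4504 + 36.08 + 1.0216 + 0.18 = 38.372 ft²·°F·h/BTU
E = A × HDD × 24 / R = 1380 × 4146 × 24 / 38.372 = 3578500 BTU
Cost = 3578500/10⁶ × 8.527 = $30.514

30.51 dollars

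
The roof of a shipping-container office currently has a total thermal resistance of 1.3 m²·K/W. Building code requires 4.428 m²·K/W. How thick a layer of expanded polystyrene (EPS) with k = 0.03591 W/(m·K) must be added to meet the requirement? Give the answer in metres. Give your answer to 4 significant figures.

ΔR = 4.428 − 1.3 = 3.128 m²·K/W
L = ΔR × k = 3.128 × 0.03591 = 0.11233 m

0.1123 m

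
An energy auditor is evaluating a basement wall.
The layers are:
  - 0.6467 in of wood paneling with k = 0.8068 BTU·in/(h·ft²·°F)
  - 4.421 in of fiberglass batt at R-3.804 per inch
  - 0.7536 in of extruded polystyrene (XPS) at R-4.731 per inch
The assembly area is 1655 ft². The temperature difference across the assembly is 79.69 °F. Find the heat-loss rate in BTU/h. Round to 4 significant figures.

0.6467/0.8068 = 0.80156
4.421 × 3.804 = 16.817
0.7536 × 4.731 = 3.5653
R_total = 0.80156 + 16.817 + 3.5653 = 21.184 ft²·°F·h/BTU
Q = A·ΔT/R = 1655 × 79.69 / 21.184 = 6225.7 BTU/h

6226 BTU/h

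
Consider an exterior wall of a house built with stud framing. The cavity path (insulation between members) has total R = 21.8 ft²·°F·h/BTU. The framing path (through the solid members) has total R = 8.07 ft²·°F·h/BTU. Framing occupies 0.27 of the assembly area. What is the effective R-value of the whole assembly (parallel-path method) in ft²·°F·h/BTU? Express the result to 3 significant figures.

U_eff = 0.73/21.8 + 0.27/8.07 = 0.03349 + 0.03346 = 0.06694
R_eff = 1/U_eff = 14.94 ft²·°F·h/BTU

14.9 ft²·°F·h/BTU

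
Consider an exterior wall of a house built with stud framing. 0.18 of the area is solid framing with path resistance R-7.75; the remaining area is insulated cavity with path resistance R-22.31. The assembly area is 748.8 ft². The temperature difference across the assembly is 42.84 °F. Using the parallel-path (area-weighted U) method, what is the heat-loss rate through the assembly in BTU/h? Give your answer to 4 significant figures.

U_eff = 0.82/22.31 + 0.18/7.75 = 0.036755 + 0.023226 = 0.059981
R_eff = 1/U_eff = 16.672 ft²·°F·h/BTU
Q = 748.8 × 42.84 / 16.672 = 1924.1 BTU/h

1924 BTU/h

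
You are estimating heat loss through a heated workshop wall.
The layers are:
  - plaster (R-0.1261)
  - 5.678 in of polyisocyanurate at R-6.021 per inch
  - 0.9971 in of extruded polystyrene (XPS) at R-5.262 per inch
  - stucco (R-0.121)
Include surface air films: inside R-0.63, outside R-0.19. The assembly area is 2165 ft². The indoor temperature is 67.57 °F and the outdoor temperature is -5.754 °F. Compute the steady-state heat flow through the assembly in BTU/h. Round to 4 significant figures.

5.678 × 6.021 = 34.187
0.9971 × 5.262 = 5.2467
R_total = 0.63 + 0.1261 + 34.187 + 5.2467 + 0.121 + 0.19 = 40.501 ft²·°F·h/BTU
Q = A·ΔT/R = 2165 × (67.57 − (-5.754)) / 40.501 = 3919.6 BTU/h

3920 BTU/h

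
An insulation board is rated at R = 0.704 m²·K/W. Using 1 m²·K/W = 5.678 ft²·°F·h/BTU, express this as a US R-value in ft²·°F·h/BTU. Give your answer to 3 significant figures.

R_US = 0.704 × 5.678 = 3.997

4.00 ft²·°F·h/BTU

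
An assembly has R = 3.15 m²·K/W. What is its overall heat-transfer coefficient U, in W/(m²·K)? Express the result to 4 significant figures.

0.3175 W/(m²·K)

U = 1/R = 1/3.15 = 0.31746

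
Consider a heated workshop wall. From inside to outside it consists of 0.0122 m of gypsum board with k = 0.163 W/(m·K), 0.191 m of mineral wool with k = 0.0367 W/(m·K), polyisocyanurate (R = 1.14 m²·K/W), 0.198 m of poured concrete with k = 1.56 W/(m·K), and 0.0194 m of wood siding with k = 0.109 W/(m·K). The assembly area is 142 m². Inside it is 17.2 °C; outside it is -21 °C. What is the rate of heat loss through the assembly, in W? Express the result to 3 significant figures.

807 W

0.0122/0.163 = 0.07485
0.191/0.0367 = 5.204
0.198/1.56 = 0.1269
0.0194/0.109 = 0.178
R_total = 0.07485 + 5.204 + 1.14 + 0.1269 + 0.178 = 6.724 m²·K/W
Q = A·ΔT/R = 142 × (17.2 − (-21)) / 6.724 = 806.7 W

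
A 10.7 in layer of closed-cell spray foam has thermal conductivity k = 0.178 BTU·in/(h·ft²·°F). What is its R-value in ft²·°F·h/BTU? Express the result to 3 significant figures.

R = L/k = 10.7/0.178 = 60.11 ft²·°F·h/BTU

60.1 ft²·°F·h/BTU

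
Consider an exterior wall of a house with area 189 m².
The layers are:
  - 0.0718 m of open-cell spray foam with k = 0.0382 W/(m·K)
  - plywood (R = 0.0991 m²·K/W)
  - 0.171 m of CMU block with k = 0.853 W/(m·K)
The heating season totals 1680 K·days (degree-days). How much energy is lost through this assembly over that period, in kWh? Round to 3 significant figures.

3500 kWh

0.0718/0.0382 = 1.88
0.171/0.853 = 0.2005
R_total = 1.88 + 0.0991 + 0.2005 = 2.179 m²·K/W
E = A × HDD × 24 / R / 1000 = 189 × 1680 × 24 / 2.179 / 1000 = 3497 kWh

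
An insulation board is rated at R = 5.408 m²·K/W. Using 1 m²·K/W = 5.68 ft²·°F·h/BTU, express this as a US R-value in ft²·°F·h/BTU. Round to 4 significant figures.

R_US = 5.408 × 5.68 = 30.717

30.72 ft²·°F·h/BTU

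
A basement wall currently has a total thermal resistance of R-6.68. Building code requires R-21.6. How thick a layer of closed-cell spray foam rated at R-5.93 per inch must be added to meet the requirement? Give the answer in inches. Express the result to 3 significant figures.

2.52 in

ΔR = 21.6 − 6.68 = 14.92 ft²·°F·h/BTU
L = ΔR / (R/in) = 14.92/5.93 = 2.516 in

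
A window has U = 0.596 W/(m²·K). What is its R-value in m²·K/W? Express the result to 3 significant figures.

R = 1/U = 1/0.596 = 1.678

1.68 m²·K/W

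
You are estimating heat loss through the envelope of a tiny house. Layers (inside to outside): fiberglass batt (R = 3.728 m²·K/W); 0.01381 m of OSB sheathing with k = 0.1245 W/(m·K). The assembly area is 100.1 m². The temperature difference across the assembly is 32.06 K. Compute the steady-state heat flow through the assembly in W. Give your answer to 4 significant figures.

836.0 W

0.01381/0.1245 = 0.11092
R_total = 3.728 + 0.11092 = 3.8389 m²·K/W
Q = A·ΔT/R = 100.1 × 32.06 / 3.8389 = 835.97 W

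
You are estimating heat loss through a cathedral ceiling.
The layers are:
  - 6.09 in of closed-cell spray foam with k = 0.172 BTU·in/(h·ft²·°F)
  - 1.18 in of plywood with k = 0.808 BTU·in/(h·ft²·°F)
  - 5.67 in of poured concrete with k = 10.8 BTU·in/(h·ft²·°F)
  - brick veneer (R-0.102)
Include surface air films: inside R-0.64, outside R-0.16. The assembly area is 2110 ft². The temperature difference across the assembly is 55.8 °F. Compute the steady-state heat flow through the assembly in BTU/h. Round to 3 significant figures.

3070 BTU/h

6.09/0.172 = 35.41
1.18/0.808 = 1.46
5.67/10.8 = 0.525
R_total = 0.64 + 35.41 + 1.46 + 0.525 + 0.102 + 0.16 = 38.29 ft²·°F·h/BTU
Q = A·ΔT/R = 2110 × 55.8 / 38.29 = 3075 BTU/h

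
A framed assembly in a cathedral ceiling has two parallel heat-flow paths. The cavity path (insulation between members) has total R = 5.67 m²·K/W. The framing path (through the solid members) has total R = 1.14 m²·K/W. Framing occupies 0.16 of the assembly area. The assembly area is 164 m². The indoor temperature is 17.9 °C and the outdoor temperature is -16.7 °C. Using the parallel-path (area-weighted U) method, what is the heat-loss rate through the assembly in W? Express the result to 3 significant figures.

U_eff = 0.84/5.67 + 0.16/1.14 = 0.1481 + 0.1404 = 0.2885
R_eff = 1/U_eff = 3.466 m²·K/W
Q = 164 × (17.9 − (-16.7)) / 3.466 = 1637 W

1640 W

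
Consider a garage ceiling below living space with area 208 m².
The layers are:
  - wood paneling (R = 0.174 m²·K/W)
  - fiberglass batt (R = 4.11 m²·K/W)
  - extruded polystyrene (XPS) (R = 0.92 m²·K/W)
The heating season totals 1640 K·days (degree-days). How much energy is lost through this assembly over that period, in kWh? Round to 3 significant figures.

R_total = 0.174 + 4.11 + 0.92 = 5.204 m²·K/W
E = A × HDD × 24 / R / 1000 = 208 × 1640 × 24 / 5.204 / 1000 = 1573 kWh

1570 kWh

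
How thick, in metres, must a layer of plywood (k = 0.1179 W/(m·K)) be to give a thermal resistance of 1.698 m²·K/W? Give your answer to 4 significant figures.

L = R·k = 1.698 × 0.1179 = 0.20019 m

0.2002 m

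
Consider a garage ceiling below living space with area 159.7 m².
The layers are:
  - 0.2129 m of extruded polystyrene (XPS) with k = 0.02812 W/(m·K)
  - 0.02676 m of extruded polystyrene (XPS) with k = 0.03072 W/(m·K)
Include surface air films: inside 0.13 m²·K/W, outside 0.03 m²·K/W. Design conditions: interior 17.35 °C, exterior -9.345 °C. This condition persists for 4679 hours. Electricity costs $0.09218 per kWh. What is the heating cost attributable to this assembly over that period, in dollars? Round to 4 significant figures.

213.8 dollars

0.2129/0.02812 = 7.5711
0.02676/0.03072 = 0.87109
R_total = 0.13 + 7.5711 + 0.87109 + 0.03 = 8.6022 m²·K/W
Q = 159.7 × (17.35 − (-9.345)) / 8.6022 = 495.59 W
E = 495.59 W × 4679 h / 1000 = 2318.9 kWh
Cost = 2318.9 × 0.09218 = $213.75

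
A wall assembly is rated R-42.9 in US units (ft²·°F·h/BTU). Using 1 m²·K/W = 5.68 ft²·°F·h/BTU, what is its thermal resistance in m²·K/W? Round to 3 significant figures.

R_SI = 42.9/5.68 = 7.553

7.55 m²·K/W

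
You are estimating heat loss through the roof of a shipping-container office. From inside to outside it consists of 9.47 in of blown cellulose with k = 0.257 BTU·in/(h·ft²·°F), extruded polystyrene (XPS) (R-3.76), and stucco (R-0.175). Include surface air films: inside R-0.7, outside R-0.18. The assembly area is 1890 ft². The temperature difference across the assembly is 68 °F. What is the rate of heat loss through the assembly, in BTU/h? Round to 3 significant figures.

3080 BTU/h

9.47/0.257 = 36.85
R_total = 0.7 + 36.85 + 3.76 + 0.175 + 0.18 = 41.66 ft²·°F·h/BTU
Q = A·ΔT/R = 1890 × 68 / 41.66 = 3085 BTU/h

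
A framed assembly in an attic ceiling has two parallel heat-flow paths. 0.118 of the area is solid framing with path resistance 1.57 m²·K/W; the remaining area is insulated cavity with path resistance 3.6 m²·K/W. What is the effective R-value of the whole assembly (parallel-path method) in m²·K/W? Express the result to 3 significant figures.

3.12 m²·K/W

U_eff = 0.882/3.6 + 0.118/1.57 = 0.245 + 0.07516 = 0.3202
R_eff = 1/U_eff = 3.123 m²·K/W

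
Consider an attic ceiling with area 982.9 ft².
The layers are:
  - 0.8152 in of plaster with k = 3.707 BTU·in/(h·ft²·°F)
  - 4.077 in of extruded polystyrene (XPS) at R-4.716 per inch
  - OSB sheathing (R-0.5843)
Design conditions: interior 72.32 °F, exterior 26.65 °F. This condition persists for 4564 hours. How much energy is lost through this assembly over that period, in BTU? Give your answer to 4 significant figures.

10230000 BTU

0.8152/3.707 = 0.21991
4.077 × 4.716 = 19.227
R_total = 0.21991 + 19.227 + 0.5843 = 20.031 ft²·°F·h/BTU
Q = 982.9 × (72.32 − 26.65) / 20.031 = 2240.9 BTU/h
E = 2240.9 × 4564 = 10228000 BTU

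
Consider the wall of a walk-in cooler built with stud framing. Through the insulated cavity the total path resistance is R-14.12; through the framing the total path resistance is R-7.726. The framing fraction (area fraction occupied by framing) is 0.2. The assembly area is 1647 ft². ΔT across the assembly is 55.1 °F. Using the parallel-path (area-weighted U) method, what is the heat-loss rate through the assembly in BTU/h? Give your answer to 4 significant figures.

7491 BTU/h

U_eff = 0.8/14.12 + 0.2/7.726 = 0.056657 + 0.025887 = 0.082544
R_eff = 1/U_eff = 12.115 ft²·°F·h/BTU
Q = 1647 × 55.1 / 12.115 = 7490.8 BTU/h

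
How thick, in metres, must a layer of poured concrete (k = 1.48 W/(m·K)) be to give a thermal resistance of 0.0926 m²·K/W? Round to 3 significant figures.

L = R·k = 0.0926 × 1.48 = 0.137 m

0.137 m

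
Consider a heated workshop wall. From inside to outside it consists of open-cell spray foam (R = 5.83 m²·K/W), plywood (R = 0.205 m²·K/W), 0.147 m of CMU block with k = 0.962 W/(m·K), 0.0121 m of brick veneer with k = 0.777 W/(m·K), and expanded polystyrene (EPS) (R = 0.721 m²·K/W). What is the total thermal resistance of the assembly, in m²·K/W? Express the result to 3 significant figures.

0.147/0.962 = 0.1528
0.0121/0.777 = 0.01557
R_total = 5.83 + 0.205 + 0.1528 + 0.01557 + 0.721 = 6.924 m²·K/W

6.92 m²·K/W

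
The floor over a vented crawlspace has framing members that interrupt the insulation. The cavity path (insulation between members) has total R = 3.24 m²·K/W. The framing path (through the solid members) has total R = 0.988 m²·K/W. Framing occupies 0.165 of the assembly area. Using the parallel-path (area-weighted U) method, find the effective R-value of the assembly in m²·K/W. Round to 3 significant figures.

U_eff = 0.835/3.24 + 0.165/0.988 = 0.2577 + 0.167 = 0.4247
R_eff = 1/U_eff = 2.354 m²·K/W

2.35 m²·K/W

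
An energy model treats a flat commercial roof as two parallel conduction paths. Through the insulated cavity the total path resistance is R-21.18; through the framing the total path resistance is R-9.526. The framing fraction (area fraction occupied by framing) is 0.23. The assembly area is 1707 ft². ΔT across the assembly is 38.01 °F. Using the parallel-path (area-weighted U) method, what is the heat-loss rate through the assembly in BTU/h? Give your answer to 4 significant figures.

U_eff = 0.77/21.18 + 0.23/9.526 = 0.036355 + 0.024144 = 0.060499
R_eff = 1/U_eff = 16.529 ft²·°F·h/BTU
Q = 1707 × 38.01 / 16.529 = 3925.4 BTU/h

3925 BTU/h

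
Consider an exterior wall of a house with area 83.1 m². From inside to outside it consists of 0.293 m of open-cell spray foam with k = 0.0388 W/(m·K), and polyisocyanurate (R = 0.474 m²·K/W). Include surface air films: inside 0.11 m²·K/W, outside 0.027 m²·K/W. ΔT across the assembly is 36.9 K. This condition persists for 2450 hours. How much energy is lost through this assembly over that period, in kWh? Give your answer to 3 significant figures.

0.293/0.0388 = 7.552
R_total = 0.11 + 7.552 + 0.474 + 0.027 = 8.163 m²·K/W
Q = 83.1 × 36.9 / 8.163 = 375.7 W
E = 375.7 W × 2450 h / 1000 = 920.4 kWh

920 kWh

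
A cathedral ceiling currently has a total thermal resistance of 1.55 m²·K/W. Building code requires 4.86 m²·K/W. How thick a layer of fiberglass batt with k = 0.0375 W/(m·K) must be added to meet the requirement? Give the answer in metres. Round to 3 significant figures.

ΔR = 4.86 − 1.55 = 3.31 m²·K/W
L = ΔR × k = 3.31 × 0.0375 = 0.1241 m

0.124 m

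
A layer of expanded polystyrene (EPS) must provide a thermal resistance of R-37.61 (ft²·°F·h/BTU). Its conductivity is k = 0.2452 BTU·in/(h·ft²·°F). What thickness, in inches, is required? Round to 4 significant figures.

9.222 in

L = R × k = 37.61 × 0.2452 = 9.222 in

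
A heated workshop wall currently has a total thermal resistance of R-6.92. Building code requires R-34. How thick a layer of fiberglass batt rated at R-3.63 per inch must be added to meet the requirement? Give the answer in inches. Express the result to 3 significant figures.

ΔR = 34 − 6.92 = 27.08 ft²·°F·h/BTU
L = ΔR / (R/in) = 27.08/3.63 = 7.46 in

7.46 in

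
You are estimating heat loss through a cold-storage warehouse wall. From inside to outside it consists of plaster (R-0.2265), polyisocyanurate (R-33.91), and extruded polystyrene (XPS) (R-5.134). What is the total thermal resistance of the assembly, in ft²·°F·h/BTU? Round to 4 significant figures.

R_total = 0.2265 + 33.91 + 5.134 = 39.27 ft²·°F·h/BTU

39.27 ft²·°F·h/BTU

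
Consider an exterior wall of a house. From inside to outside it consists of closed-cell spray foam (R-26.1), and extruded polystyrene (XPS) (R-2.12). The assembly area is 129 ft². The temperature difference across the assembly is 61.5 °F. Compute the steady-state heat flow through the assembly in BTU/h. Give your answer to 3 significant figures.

R_total = 26.1 + 2.12 = 28.22 ft²·°F·h/BTU
Q = A·ΔT/R = 129 × 61.5 / 28.22 = 281.1 BTU/h

281 BTU/h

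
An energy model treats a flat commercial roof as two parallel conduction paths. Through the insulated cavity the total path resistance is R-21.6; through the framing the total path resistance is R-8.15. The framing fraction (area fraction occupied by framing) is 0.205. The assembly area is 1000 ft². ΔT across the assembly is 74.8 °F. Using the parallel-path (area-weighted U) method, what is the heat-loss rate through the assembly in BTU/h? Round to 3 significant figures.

U_eff = 0.795/21.6 + 0.205/8.15 = 0.03681 + 0.02515 = 0.06196
R_eff = 1/U_eff = 16.14 ft²·°F·h/BTU
Q = 1000 × 74.8 / 16.14 = 4635 BTU/h

4630 BTU/h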